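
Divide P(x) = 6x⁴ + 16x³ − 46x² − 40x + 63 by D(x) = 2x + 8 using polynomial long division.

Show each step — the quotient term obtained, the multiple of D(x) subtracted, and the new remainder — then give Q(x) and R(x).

Q(x) = 3x³ − 4x² − 7x + 8; R(x) = −1

Step 1: lead(6x⁴ + 16x³ − 46x² − 40x + 63) ÷ lead(D) = 6x⁴ ÷ 2x = 3x³. Subtract (3x³)·D = 6x⁴ + 24x³. Remainder: −8x³ − 46x² − 40x + 63.
Step 2: lead(−8x³ − 46x² − 40x + 63) ÷ lead(D) = −8x³ ÷ 2x = −4x². Subtract (−4x²)·D = −8x³ − 32x². Remainder: −14x² − 40x + 63.
Step 3: lead(−14x² − 40x + 63) ÷ lead(D) = −14x² ÷ 2x = −7x. Subtract (−7x)·D = −14x² − 56x. Remainder: 16x + 63.
Step 4: lead(16x + 63) ÷ lead(D) = 16x ÷ 2x = 8. Subtract (8)·D = 16x + 64. Remainder: −1.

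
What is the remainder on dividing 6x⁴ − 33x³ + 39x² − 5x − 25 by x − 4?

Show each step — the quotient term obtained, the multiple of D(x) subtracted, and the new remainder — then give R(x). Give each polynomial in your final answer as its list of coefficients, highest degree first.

R = [3]

Step 1: lead(6x⁴ − 33x³ + 39x² − 5x − 25) ÷ lead(D) = 6x⁴ ÷ x = 6x³. Subtract (6x³)·D = 6x⁴ − 24x³. Remainder: −9x³ + 39x² − 5x − 25.
Step 2: lead(−9x³ + 39x² − 5x − 25) ÷ lead(D) = −9x³ ÷ x = −9x². Subtract (−9x²)·D = −9x³ + 36x². Remainder: 3x² − 5x − 25.
Step 3: lead(3x² − 5x − 25) ÷ lead(D) = 3x² ÷ x = 3x. Subtract (3x)·D = 3x² − 12x. Remainder: 7x − 25.
Step 4: lead(7x − 25) ÷ lead(D) = 7x ÷ x = 7. Subtract (7)·D = 7x − 28. Remainder: 3.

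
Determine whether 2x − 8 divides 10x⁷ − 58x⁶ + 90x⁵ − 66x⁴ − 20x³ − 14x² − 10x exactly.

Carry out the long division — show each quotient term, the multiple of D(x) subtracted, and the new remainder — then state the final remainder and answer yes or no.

Step 1: lead(10x⁷ − 58x⁶ + 90x⁵ − 66x⁴ − 20x³ − 14x² − 10x) ÷ lead(D) = 10x⁷ ÷ 2x = 5x⁶. Subtract (5x⁶)·D = 10x⁷ − 40x⁶. Remainder: −18x⁶ + 90x⁵ − 66x⁴ − 20x³ − 14x² − 10x.
Step 2: lead(−18x⁶ + 90x⁵ − 66x⁴ − 20x³ − 14x² − 10x) ÷ lead(D) = −18x⁶ ÷ 2x = −9x⁵. Subtract (−9x⁵)·D = −18x⁶ + 72x⁵. Remainder: 18x⁵ − 66x⁴ − 20x³ − 14x² − 10x.
Step 3: lead(18x⁵ − 66x⁴ − 20x³ − 14x² − 10x) ÷ lead(D) = 18x⁵ ÷ 2x = 9x⁴. Subtract (9x⁴)·D = 18x⁵ − 72x⁴. Remainder: 6x⁴ − 20x³ − 14x² − 10x.
Step 4: lead(6x⁴ − 20x³ − 14x² − 10x) ÷ lead(D) = 6x⁴ ÷ 2x = 3x³. Subtract (3x³)·D = 6x⁴ − 24x³. Remainder: 4x³ − 14x² − 10x.
Step 5: lead(4x³ − 14x² − 10x) ÷ lead(D) = 4x³ ÷ 2x = 2x². Subtract (2x²)·D = 4x³ − 16x². Remainder: 2x² − 10x.
Step 6: lead(2x² − 10x) ÷ lead(D) = 2x² ÷ 2x = x. Subtract (x)·D = 2x² − 8x. Remainder: −2x.
Step 7: lead(−2x) ÷ lead(D) = −2x ÷ 2x = −1. Subtract (−1)·D = −2x + 8. Remainder: −8.

R(x) = −8, so D(x) is not a factor of P(x). no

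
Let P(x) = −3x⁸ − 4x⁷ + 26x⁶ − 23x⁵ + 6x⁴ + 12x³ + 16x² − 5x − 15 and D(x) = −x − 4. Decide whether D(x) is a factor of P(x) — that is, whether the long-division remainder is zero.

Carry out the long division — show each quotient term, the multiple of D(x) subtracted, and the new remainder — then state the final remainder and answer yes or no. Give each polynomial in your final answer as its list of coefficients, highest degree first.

R = [5], so D(x) is not a factor of P(x). no

Step 1: lead(−3x⁸ − 4x⁷ + 26x⁶ − 23x⁵ + 6x⁴ + 12x³ + 16x² − 5x − 15) ÷ lead(D) = −3x⁸ ÷ −x = 3x⁷. Subtract (3x⁷)·D = −3x⁸ − 12x⁷. Remainder: 8x⁷ + 26x⁶ − 23x⁵ + 6x⁴ + 12x³ + 16x² − 5x − 15.
Step 2: lead(8x⁷ + 26x⁶ − 23x⁵ + 6x⁴ + 12x³ + 16x² − 5x − 15) ÷ lead(D) = 8x⁷ ÷ −x = −8x⁶. Subtract (−8x⁶)·D = 8x⁷ + 32x⁶. Remainder: −6x⁶ − 23x⁵ + 6x⁴ + 12x³ + 16x² − 5x − 15.
Step 3: lead(−6x⁶ − 23x⁵ + 6x⁴ + 12x³ + 16x² − 5x − 15) ÷ lead(D) = −6x⁶ ÷ −x = 6x⁵. Subtract (6x⁵)·D = −6x⁶ − 24x⁵. Remainder: x⁵ + 6x⁴ + 12x³ + 16x² − 5x − 15.
Step 4: lead(x⁵ + 6x⁴ + 12x³ + 16x² − 5x − 15) ÷ lead(D) = x⁵ ÷ −x = −x⁴. Subtract (−x⁴)·D = x⁵ + 4x⁴. Remainder: 2x⁴ + 12x³ + 16x² − 5x − 15.
Step 5: lead(2x⁴ + 12x³ + 16x² − 5x − 15) ÷ lead(D) = 2x⁴ ÷ −x = −2x³. Subtract (−2x³)·D = 2x⁴ + 8x³. Remainder: 4x³ + 16x² − 5x − 15.
Step 6: lead(4x³ + 16x² − 5x − 15) ÷ lead(D) = 4x³ ÷ −x = −4x². Subtract (−4x²)·D = 4x³ + 16x². Remainder: −5x − 15.
Step 7: lead(−5x − 15) ÷ lead(D) = −5x ÷ −x = 5. Subtract (5)·D = −5x − 20. Remainder: 5.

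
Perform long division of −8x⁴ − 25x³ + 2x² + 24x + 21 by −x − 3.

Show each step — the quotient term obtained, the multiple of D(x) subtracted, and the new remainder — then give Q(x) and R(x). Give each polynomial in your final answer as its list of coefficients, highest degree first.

Q = [8, 1, -5, -9]; R = [-6]

Step 1: lead(−8x⁴ − 25x³ + 2x² + 24x + 21) ÷ lead(D) = −8x⁴ ÷ −x = 8x³. Subtract (8x³)·D = −8x⁴ − 24x³. Remainder: −x³ + 2x² + 24x + 21.
Step 2: lead(−x³ + 2x² + 24x + 21) ÷ lead(D) = −x³ ÷ −x = x². Subtract (x²)·D = −x³ − 3x². Remainder: 5x² + 24x + 21.
Step 3: lead(5x² + 24x + 21) ÷ lead(D) = 5x² ÷ −x = −5x. Subtract (−5x)·D = 5x² + 15x. Remainder: 9x + 21.
Step 4: lead(9x + 21) ÷ lead(D) = 9x ÷ −x = −9. Subtract (−9)·D = 9x + 27. Remainder: −6.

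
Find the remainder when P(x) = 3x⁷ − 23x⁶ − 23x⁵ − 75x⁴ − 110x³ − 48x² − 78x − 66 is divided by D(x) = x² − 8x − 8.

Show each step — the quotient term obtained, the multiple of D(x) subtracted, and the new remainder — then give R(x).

Step 1: lead(3x⁷ − 23x⁶ − 23x⁵ − 75x⁴ − 110x³ − 48x² − 78x − 66) ÷ lead(D) = 3x⁷ ÷ x² = 3x⁵. Subtract (3x⁵)·D = 3x⁷ − 24x⁶ − 24x⁵. Remainder: x⁶ + x⁵ − 75x⁴ − 110x³ − 48x² − 78x − 66.
Step 2: lead(x⁶ + x⁵ − 75x⁴ − 110x³ − 48x² − 78x − 66) ÷ lead(D) = x⁶ ÷ x² = x⁴. Subtract (x⁴)·D = x⁶ − 8x⁵ − 8x⁴. Remainder: 9x⁵ − 67x⁴ − 110x³ − 48x² − 78x − 66.
Step 3: lead(9x⁵ − 67x⁴ − 110x³ − 48x² − 78x − 66) ÷ lead(D) = 9x⁵ ÷ x² = 9x³. Subtract (9x³)·D = 9x⁵ − 72x⁴ − 72x³. Remainder: 5x⁴ − 38x³ − 48x² − 78x − 66.
Step 4: lead(5x⁴ − 38x³ − 48x² − 78x − 66) ÷ lead(D) = 5x⁴ ÷ x² = 5x². Subtract (5x²)·D = 5x⁴ − 40x³ − 40x². Remainder: 2x³ − 8x² − 78x − 66.
Step 5: lead(2x³ − 8x² − 78x − 66) ÷ lead(D) = 2x³ ÷ x² = 2x. Subtract (2x)·D = 2x³ − 16x² − 16x. Remainder: 8x² − 62x − 66.
Step 6: lead(8x² − 62x − 66) ÷ lead(D) = 8x² ÷ x² = 8. Subtract (8)·D = 8x² − 64x − 64. Remainder: 2x − 2.

R(x) = 2x − 2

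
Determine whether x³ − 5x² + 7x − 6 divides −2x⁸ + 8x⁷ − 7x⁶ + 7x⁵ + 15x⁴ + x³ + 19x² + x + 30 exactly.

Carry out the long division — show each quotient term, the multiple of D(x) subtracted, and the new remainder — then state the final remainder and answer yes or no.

Step 1: lead(−2x⁸ + 8x⁷ − 7x⁶ + 7x⁵ + 15x⁴ + x³ + 19x² + x + 30) ÷ lead(D) = −2x⁸ ÷ x³ = −2x⁵. Subtract (−2x⁵)·D = −2x⁸ + 10x⁷ − 14x⁶ + 12x⁵. Remainder: −2x⁷ + 7x⁶ − 5x⁵ + 15x⁴ + x³ + 19x² + x + 30.
Step 2: lead(−2x⁷ + 7x⁶ − 5x⁵ + 15x⁴ + x³ + 19x² + x + 30) ÷ lead(D) = −2x⁷ ÷ x³ = −2x⁴. Subtract (−2x⁴)·D = −2x⁷ + 10x⁶ − 14x⁵ + 12x⁴. Remainder: −3x⁶ + 9x⁵ + 3x⁴ + x³ + 19x² + x + 30.
Step 3: lead(−3x⁶ + 9x⁵ + 3x⁴ + x³ + 19x² + x + 30) ÷ lead(D) = −3x⁶ ÷ x³ = −3x³. Subtract (−3x³)·D = −3x⁶ + 15x⁵ − 21x⁴ + 18x³. Remainder: −6x⁵ + 24x⁴ − 17x³ + 19x² + x + 30.
Step 4: lead(−6x⁵ + 24x⁴ − 17x³ + 19x² + x + 30) ÷ lead(D) = −6x⁵ ÷ x³ = −6x². Subtract (−6x²)·D = −6x⁵ + 30x⁴ − 42x³ + 36x². Remainder: −6x⁴ + 25x³ − 17x² + x + 30.
Step 5: lead(−6x⁴ + 25x³ − 17x² + x + 30) ÷ lead(D) = −6x⁴ ÷ x³ = −6x. Subtract (−6x)·D = −6x⁴ + 30x³ − 42x² + 36x. Remainder: −5x³ + 25x² − 35x + 30.
Step 6: lead(−5x³ + 25x² − 35x + 30) ÷ lead(D) = −5x³ ÷ x³ = −5. Subtract (−5)·D = −5x³ + 25x² − 35x + 30. Remainder: 0.

R(x) = 0, so D(x) is a factor of P(x). yes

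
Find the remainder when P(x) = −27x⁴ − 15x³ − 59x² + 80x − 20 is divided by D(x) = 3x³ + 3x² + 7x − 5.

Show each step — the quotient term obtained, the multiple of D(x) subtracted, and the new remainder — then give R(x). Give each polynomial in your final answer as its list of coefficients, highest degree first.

Step 1: lead(−27x⁴ − 15x³ − 59x² + 80x − 20) ÷ lead(D) = −27x⁴ ÷ 3x³ = −9x. Subtract (−9x)·D = −27x⁴ − 27x³ − 63x² + 45x. Remainder: 12x³ + 4x² + 35x − 20.
Step 2: lead(12x³ + 4x² + 35x − 20) ÷ lead(D) = 12x³ ÷ 3x³ = 4. Subtract (4)·D = 12x³ + 12x² + 28x − 20. Remainder: −8x² + 7x.

R = [-8, 7, 0]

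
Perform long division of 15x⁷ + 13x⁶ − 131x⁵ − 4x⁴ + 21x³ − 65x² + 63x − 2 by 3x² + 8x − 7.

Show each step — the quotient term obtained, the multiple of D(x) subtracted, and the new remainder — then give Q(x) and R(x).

Step 1: lead(15x⁷ + 13x⁶ − 131x⁵ − 4x⁴ + 21x³ − 65x² + 63x − 2) ÷ lead(D) = 15x⁷ ÷ 3x² = 5x⁵. Subtract (5x⁵)·D = 15x⁷ + 40x⁶ − 35x⁵. Remainder: −27x⁶ − 96x⁵ − 4x⁴ + 21x³ − 65x² + 63x − 2.
Step 2: lead(−27x⁶ − 96x⁵ − 4x⁴ + 21x³ − 65x² + 63x − 2) ÷ lead(D) = −27x⁶ ÷ 3x² = −9x⁴. Subtract (−9x⁴)·D = −27x⁶ − 72x⁵ + 63x⁴. Remainder: −24x⁵ − 67x⁴ + 21x³ − 65x² + 63x − 2.
Step 3: lead(−24x⁵ − 67x⁴ + 21x³ − 65x² + 63x − 2) ÷ lead(D) = −24x⁵ ÷ 3x² = −8x³. Subtract (−8x³)·D = −24x⁵ − 64x⁴ + 56x³. Remainder: −3x⁴ − 35x³ − 65x² + 63x − 2.
Step 4: lead(−3x⁴ − 35x³ − 65x² + 63x − 2) ÷ lead(D) = −3x⁴ ÷ 3x² = −x². Subtract (−x²)·D = −3x⁴ − 8x³ + 7x². Remainder: −27x³ − 72x² + 63x − 2.
Step 5: lead(−27x³ − 72x² + 63x − 2) ÷ lead(D) = −27x³ ÷ 3x² = −9x. Subtract (−9x)·D = −27x³ − 72x² + 63x. Remainder: −2.

Q(x) = 5x⁵ − 9x⁴ − 8x³ − x² − 9x; R(x) = −2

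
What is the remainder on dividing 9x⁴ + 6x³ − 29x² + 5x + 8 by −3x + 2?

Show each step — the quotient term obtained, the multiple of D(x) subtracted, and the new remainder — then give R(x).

R(x) = 2

Step 1: lead(9x⁴ + 6x³ − 29x² + 5x + 8) ÷ lead(D) = 9x⁴ ÷ −3x = −3x³. Subtract (−3x³)·D = 9x⁴ − 6x³. Remainder: 12x³ − 29x² + 5x + 8.
Step 2: lead(12x³ − 29x² + 5x + 8) ÷ lead(D) = 12x³ ÷ −3x = −4x². Subtract (−4x²)·D = 12x³ − 8x². Remainder: −21x² + 5x + 8.
Step 3: lead(−21x² + 5x + 8) ÷ lead(D) = −21x² ÷ −3x = 7x. Subtract (7x)·D = −21x² + 14x. Remainder: −9x + 8.
Step 4: lead(−9x + 8) ÷ lead(D) = −9x ÷ −3x = 3. Subtract (3)·D = −9x + 6. Remainder: 2.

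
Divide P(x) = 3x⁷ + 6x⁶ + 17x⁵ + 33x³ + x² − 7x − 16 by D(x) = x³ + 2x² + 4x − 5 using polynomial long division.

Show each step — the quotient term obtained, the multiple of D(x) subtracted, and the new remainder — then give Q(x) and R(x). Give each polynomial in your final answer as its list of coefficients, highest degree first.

Step 1: lead(3x⁷ + 6x⁶ + 17x⁵ + 33x³ + x² − 7x − 16) ÷ lead(D) = 3x⁷ ÷ x³ = 3x⁴. Subtract (3x⁴)·D = 3x⁷ + 6x⁶ + 12x⁵ − 15x⁴. Remainder: 5x⁵ + 15x⁴ + 33x³ + x² − 7x − 16.
Step 2: lead(5x⁵ + 15x⁴ + 33x³ + x² − 7x − 16) ÷ lead(D) = 5x⁵ ÷ x³ = 5x². Subtract (5x²)·D = 5x⁵ + 10x⁴ + 20x³ − 25x². Remainder: 5x⁴ + 13x³ + 26x² − 7x − 16.
Step 3: lead(5x⁴ + 13x³ + 26x² − 7x − 16) ÷ lead(D) = 5x⁴ ÷ x³ = 5x. Subtract (5x)·D = 5x⁴ + 10x³ + 20x² − 25x. Remainder: 3x³ + 6x² + 18x − 16.
Step 4: lead(3x³ + 6x² + 18x − 16) ÷ lead(D) = 3x³ ÷ x³ = 3. Subtract (3)·D = 3x³ + 6x² + 12x − 15. Remainder: 6x − 1.

Q = [3, 0, 5, 5, 3]; R = [6, -1]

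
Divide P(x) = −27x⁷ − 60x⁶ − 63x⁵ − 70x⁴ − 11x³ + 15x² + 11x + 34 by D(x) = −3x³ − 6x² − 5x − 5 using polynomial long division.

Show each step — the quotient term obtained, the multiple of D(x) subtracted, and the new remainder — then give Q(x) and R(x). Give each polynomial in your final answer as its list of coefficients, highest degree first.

Q = [9, 2, 2, 1, -5]; R = [-9, 9]

Step 1: lead(−27x⁷ − 60x⁶ − 63x⁵ − 70x⁴ − 11x³ + 15x² + 11x + 34) ÷ lead(D) = −27x⁷ ÷ −3x³ = 9x⁴. Subtract (9x⁴)·D = −27x⁷ − 54x⁶ − 45x⁵ − 45x⁴. Remainder: −6x⁶ − 18x⁵ − 25x⁴ − 11x³ + 15x² + 11x + 34.
Step 2: lead(−6x⁶ − 18x⁵ − 25x⁴ − 11x³ + 15x² + 11x + 34) ÷ lead(D) = −6x⁶ ÷ −3x³ = 2x³. Subtract (2x³)·D = −6x⁶ − 12x⁵ − 10x⁴ − 10x³. Remainder: −6x⁵ − 15x⁴ − x³ + 15x² + 11x + 34.
Step 3: lead(−6x⁵ − 15x⁴ − x³ + 15x² + 11x + 34) ÷ lead(D) = −6x⁵ ÷ −3x³ = 2x². Subtract (2x²)·D = −6x⁵ − 12x⁴ − 10x³ − 10x². Remainder: −3x⁴ + 9x³ + 25x² + 11x + 34.
Step 4: lead(−3x⁴ + 9x³ + 25x² + 11x + 34) ÷ lead(D) = −3x⁴ ÷ −3x³ = x. Subtract (x)·D = −3x⁴ − 6x³ − 5x² − 5x. Remainder: 15x³ + 30x² + 16x + 34.
Step 5: lead(15x³ + 30x² + 16x + 34) ÷ lead(D) = 15x³ ÷ −3x³ = −5. Subtract (−5)·D = 15x³ + 30x² + 25x + 25. Remainder: −9x + 9.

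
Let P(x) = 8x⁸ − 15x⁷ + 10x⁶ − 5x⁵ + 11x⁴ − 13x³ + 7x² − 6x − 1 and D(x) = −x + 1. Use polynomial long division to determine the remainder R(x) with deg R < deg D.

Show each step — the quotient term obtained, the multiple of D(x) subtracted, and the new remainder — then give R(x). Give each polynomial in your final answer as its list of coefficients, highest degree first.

R = [-4]

Step 1: lead(8x⁸ − 15x⁷ + 10x⁶ − 5x⁵ + 11x⁴ − 13x³ + 7x² − 6x − 1) ÷ lead(D) = 8x⁸ ÷ −x = −8x⁷. Subtract (−8x⁷)·D = 8x⁸ − 8x⁷. Remainder: −7x⁷ + 10x⁶ − 5x⁵ + 11x⁴ − 13x³ + 7x² − 6x − 1.
Step 2: lead(−7x⁷ + 10x⁶ − 5x⁵ + 11x⁴ − 13x³ + 7x² − 6x − 1) ÷ lead(D) = −7x⁷ ÷ −x = 7x⁶. Subtract (7x⁶)·D = −7x⁷ + 7x⁶. Remainder: 3x⁶ − 5x⁵ + 11x⁴ − 13x³ + 7x² − 6x − 1.
Step 3: lead(3x⁶ − 5x⁵ + 11x⁴ − 13x³ + 7x² − 6x − 1) ÷ lead(D) = 3x⁶ ÷ −x = −3x⁵. Subtract (−3x⁵)·D = 3x⁶ − 3x⁵. Remainder: −2x⁵ + 11x⁴ − 13x³ + 7x² − 6x − 1.
Step 4: lead(−2x⁵ + 11x⁴ − 13x³ + 7x² − 6x − 1) ÷ lead(D) = −2x⁵ ÷ −x = 2x⁴. Subtract (2x⁴)·D = −2x⁵ + 2x⁴. Remainder: 9x⁴ − 13x³ + 7x² − 6x − 1.
Step 5: lead(9x⁴ − 13x³ + 7x² − 6x − 1) ÷ lead(D) = 9x⁴ ÷ −x = −9x³. Subtract (−9x³)·D = 9x⁴ − 9x³. Remainder: −4x³ + 7x² − 6x − 1.
Step 6: lead(−4x³ + 7x² − 6x − 1) ÷ lead(D) = −4x³ ÷ −x = 4x². Subtract (4x²)·D = −4x³ + 4x². Remainder: 3x² − 6x − 1.
Step 7: lead(3x² − 6x − 1) ÷ lead(D) = 3x² ÷ −x = −3x. Subtract (−3x)·D = 3x² − 3x. Remainder: −3x − 1.
Step 8: lead(−3x − 1) ÷ lead(D) = −3x ÷ −x = 3. Subtract (3)·D = −3x + 3. Remainder: −4.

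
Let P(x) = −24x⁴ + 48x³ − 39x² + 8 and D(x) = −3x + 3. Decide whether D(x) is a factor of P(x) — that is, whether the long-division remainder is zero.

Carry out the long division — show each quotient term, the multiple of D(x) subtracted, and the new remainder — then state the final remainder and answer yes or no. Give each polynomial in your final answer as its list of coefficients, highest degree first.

Step 1: lead(−24x⁴ + 48x³ − 39x² + 8) ÷ lead(D) = −24x⁴ ÷ −3x = 8x³. Subtract (8x³)·D = −24x⁴ + 24x³. Remainder: 24x³ − 39x² + 8.
Step 2: lead(24x³ − 39x² + 8) ÷ lead(D) = 24x³ ÷ −3x = −8x². Subtract (−8x²)·D = 24x³ − 24x². Remainder: −15x² + 8.
Step 3: lead(−15x² + 8) ÷ lead(D) = −15x² ÷ −3x = 5x. Subtract (5x)·D = −15x² + 15x. Remainder: −15x + 8.
Step 4: lead(−15x + 8) ÷ lead(D) = −15x ÷ −3x = 5. Subtract (5)·D = −15x + 15. Remainder: −7.

R = [-7], so D(x) is not a factor of P(x). no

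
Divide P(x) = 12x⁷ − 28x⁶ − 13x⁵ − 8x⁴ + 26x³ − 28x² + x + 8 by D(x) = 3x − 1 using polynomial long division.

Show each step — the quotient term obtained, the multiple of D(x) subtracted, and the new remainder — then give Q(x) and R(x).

Step 1: lead(12x⁷ − 28x⁶ − 13x⁵ − 8x⁴ + 26x³ − 28x² + x + 8) ÷ lead(D) = 12x⁷ ÷ 3x = 4x⁶. Subtract (4x⁶)·D = 12x⁷ − 4x⁶. Remainder: −24x⁶ − 13x⁵ − 8x⁴ + 26x³ − 28x² + x + 8.
Step 2: lead(−24x⁶ − 13x⁵ − 8x⁴ + 26x³ − 28x² + x + 8) ÷ lead(D) = −24x⁶ ÷ 3x = −8x⁵. Subtract (−8x⁵)·D = −24x⁶ + 8x⁵. Remainder: −21x⁵ − 8x⁴ + 26x³ − 28x² + x + 8.
Step 3: lead(−21x⁵ − 8x⁴ + 26x³ − 28x² + x + 8) ÷ lead(D) = −21x⁵ ÷ 3x = −7x⁴. Subtract (−7x⁴)·D = −21x⁵ + 7x⁴. Remainder: −15x⁴ + 26x³ − 28x² + x + 8.
Step 4: lead(−15x⁴ + 26x³ − 28x² + x + 8) ÷ lead(D) = −15x⁴ ÷ 3x = −5x³. Subtract (−5x³)·D = −15x⁴ + 5x³. Remainder: 21x³ − 28x² + x + 8.
Step 5: lead(21x³ − 28x² + x + 8) ÷ lead(D) = 21x³ ÷ 3x = 7x². Subtract (7x²)·D = 21x³ − 7x². Remainder: −21x² + x + 8.
Step 6: lead(−21x² + x + 8) ÷ lead(D) = −21x² ÷ 3x = −7x. Subtract (−7x)·D = −21x² + 7x. Remainder: −6x + 8.
Step 7: lead(−6x + 8) ÷ lead(D) = −6x ÷ 3x = −2. Subtract (−2)·D = −6x + 2. Remainder: 6.

Q(x) = 4x⁶ − 8x⁵ − 7x⁴ − 5x³ + 7x² − 7x − 2; R(x) = 6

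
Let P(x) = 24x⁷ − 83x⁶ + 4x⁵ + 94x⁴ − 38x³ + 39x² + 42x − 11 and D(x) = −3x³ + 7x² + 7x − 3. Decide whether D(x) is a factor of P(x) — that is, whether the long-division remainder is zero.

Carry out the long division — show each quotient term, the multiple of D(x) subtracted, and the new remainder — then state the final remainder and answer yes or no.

Step 1: lead(24x⁷ − 83x⁶ + 4x⁵ + 94x⁴ − 38x³ + 39x² + 42x − 11) ÷ lead(D) = 24x⁷ ÷ −3x³ = −8x⁴. Subtract (−8x⁴)·D = 24x⁷ − 56x⁶ − 56x⁵ + 24x⁴. Remainder: −27x⁶ + 60x⁵ + 70x⁴ − 38x³ + 39x² + 42x − 11.
Step 2: lead(−27x⁶ + 60x⁵ + 70x⁴ − 38x³ + 39x² + 42x − 11) ÷ lead(D) = −27x⁶ ÷ −3x³ = 9x³. Subtract (9x³)·D = −27x⁶ + 63x⁵ + 63x⁴ − 27x³. Remainder: −3x⁵ + 7x⁴ − 11x³ + 39x² + 42x − 11.
Step 3: lead(−3x⁵ + 7x⁴ − 11x³ + 39x² + 42x − 11) ÷ lead(D) = −3x⁵ ÷ −3x³ = x². Subtract (x²)·D = −3x⁵ + 7x⁴ + 7x³ − 3x². Remainder: −18x³ + 42x² + 42x − 11.
Step 4: lead(−18x³ + 42x² + 42x − 11) ÷ lead(D) = −18x³ ÷ −3x³ = 6. Subtract (6)·D = −18x³ + 42x² + 42x − 18. Remainder: 7.

R(x) = 7, so D(x) is not a factor of P(x). no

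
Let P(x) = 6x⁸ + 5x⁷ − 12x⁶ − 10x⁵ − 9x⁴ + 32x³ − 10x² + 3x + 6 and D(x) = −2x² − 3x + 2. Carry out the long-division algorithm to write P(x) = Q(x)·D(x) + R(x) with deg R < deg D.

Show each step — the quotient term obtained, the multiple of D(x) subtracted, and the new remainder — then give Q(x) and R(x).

Q(x) = −3x⁶ + 2x⁵ + 7x³ − 6x² − 1; R(x) = 8

Step 1: lead(6x⁸ + 5x⁷ − 12x⁶ − 10x⁵ − 9x⁴ + 32x³ − 10x² + 3x + 6) ÷ lead(D) = 6x⁸ ÷ −2x² = −3x⁶. Subtract (−3x⁶)·D = 6x⁸ + 9x⁷ − 6x⁶. Remainder: −4x⁷ − 6x⁶ − 10x⁵ − 9x⁴ + 32x³ − 10x² + 3x + 6.
Step 2: lead(−4x⁷ − 6x⁶ − 10x⁵ − 9x⁴ + 32x³ − 10x² + 3x + 6) ÷ lead(D) = −4x⁷ ÷ −2x² = 2x⁵. Subtract (2x⁵)·D = −4x⁷ − 6x⁶ + 4x⁵. Remainder: −14x⁵ − 9x⁴ + 32x³ − 10x² + 3x + 6.
Step 3: lead(−14x⁵ − 9x⁴ + 32x³ − 10x² + 3x + 6) ÷ lead(D) = −14x⁵ ÷ −2x² = 7x³. Subtract (7x³)·D = −14x⁵ − 21x⁴ + 14x³. Remainder: 12x⁴ + 18x³ − 10x² + 3x + 6.
Step 4: lead(12x⁴ + 18x³ − 10x² + 3x + 6) ÷ lead(D) = 12x⁴ ÷ −2x² = −6x². Subtract (−6x²)·D = 12x⁴ + 18x³ − 12x². Remainder: 2x² + 3x + 6.
Step 5: lead(2x² + 3x + 6) ÷ lead(D) = 2x² ÷ −2x² = −1. Subtract (−1)·D = 2x² + 3x − 2. Remainder: 8.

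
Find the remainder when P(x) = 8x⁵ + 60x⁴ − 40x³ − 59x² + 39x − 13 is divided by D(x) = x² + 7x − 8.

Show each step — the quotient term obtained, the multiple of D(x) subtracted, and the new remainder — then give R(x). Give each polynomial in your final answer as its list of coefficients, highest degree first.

Step 1: lead(8x⁵ + 60x⁴ − 40x³ − 59x² + 39x − 13) ÷ lead(D) = 8x⁵ ÷ x² = 8x³. Subtract (8x³)·D = 8x⁵ + 56x⁴ − 64x³. Remainder: 4x⁴ + 24x³ − 59x² + 39x − 13.
Step 2: lead(4x⁴ + 24x³ − 59x² + 39x − 13) ÷ lead(D) = 4x⁴ ÷ x² = 4x². Subtract (4x²)·D = 4x⁴ + 28x³ − 32x². Remainder: −4x³ − 27x² + 39x − 13.
Step 3: lead(−4x³ − 27x² + 39x − 13) ÷ lead(D) = −4x³ ÷ x² = −4x. Subtract (−4x)·D = −4x³ − 28x² + 32x. Remainder: x² + 7x − 13.
Step 4: lead(x² + 7x − 13) ÷ lead(D) = x² ÷ x² = 1. Subtract (1)·D = x² + 7x − 8. Remainder: −5.

R = [-5]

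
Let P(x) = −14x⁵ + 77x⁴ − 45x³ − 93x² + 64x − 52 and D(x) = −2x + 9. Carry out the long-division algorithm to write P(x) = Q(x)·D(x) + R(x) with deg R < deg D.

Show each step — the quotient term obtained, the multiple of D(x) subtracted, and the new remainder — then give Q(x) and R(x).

Step 1: lead(−14x⁵ + 77x⁴ − 45x³ − 93x² + 64x − 52) ÷ lead(D) = −14x⁵ ÷ −2x = 7x⁴. Subtract (7x⁴)·D = −14x⁵ + 63x⁴. Remainder: 14x⁴ − 45x³ − 93x² + 64x − 52.
Step 2: lead(14x⁴ − 45x³ − 93x² + 64x − 52) ÷ lead(D) = 14x⁴ ÷ −2x = −7x³. Subtract (−7x³)·D = 14x⁴ − 63x³. Remainder: 18x³ − 93x² + 64x − 52.
Step 3: lead(18x³ − 93x² + 64x − 52) ÷ lead(D) = 18x³ ÷ −2x = −9x². Subtract (−9x²)·D = 18x³ − 81x². Remainder: −12x² + 64x − 52.
Step 4: lead(−12x² + 64x − 52) ÷ lead(D) = −12x² ÷ −2x = 6x. Subtract (6x)·D = −12x² + 54x. Remainder: 10x − 52.
Step 5: lead(10x − 52) ÷ lead(D) = 10x ÷ −2x = −5. Subtract (−5)·D = 10x − 45. Remainder: −7.

Q(x) = 7x⁴ − 7x³ − 9x² + 6x − 5; R(x) = −7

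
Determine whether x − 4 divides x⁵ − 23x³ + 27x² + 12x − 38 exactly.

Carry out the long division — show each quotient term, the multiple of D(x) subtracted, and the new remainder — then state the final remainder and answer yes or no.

R(x) = −6, so D(x) is not a factor of P(x). no

Step 1: lead(x⁵ − 23x³ + 27x² + 12x − 38) ÷ lead(D) = x⁵ ÷ x = x⁴. Subtract (x⁴)·D = x⁵ − 4x⁴. Remainder: 4x⁴ − 23x³ + 27x² + 12x − 38.
Step 2: lead(4x⁴ − 23x³ + 27x² + 12x − 38) ÷ lead(D) = 4x⁴ ÷ x = 4x³. Subtract (4x³)·D = 4x⁴ − 16x³. Remainder: −7x³ + 27x² + 12x − 38.
Step 3: lead(−7x³ + 27x² + 12x − 38) ÷ lead(D) = −7x³ ÷ x = −7x². Subtract (−7x²)·D = −7x³ + 28x². Remainder: −x² + 12x − 38.
Step 4: lead(−x² + 12x − 38) ÷ lead(D) = −x² ÷ x = −x. Subtract (−x)·D = −x² + 4x. Remainder: 8x − 38.
Step 5: lead(8x − 38) ÷ lead(D) = 8x ÷ x = 8. Subtract (8)·D = 8x − 32. Remainder: −6.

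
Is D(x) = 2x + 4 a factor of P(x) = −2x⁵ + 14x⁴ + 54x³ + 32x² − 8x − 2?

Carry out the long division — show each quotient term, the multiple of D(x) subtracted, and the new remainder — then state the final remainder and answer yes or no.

R(x) = −2, so D(x) is not a factor of P(x). no

Step 1: lead(−2x⁵ + 14x⁴ + 54x³ + 32x² − 8x − 2) ÷ lead(D) = −2x⁵ ÷ 2x = −x⁴. Subtract (−x⁴)·D = −2x⁵ − 4x⁴. Remainder: 18x⁴ + 54x³ + 32x² − 8x − 2.
Step 2: lead(18x⁴ + 54x³ + 32x² − 8x − 2) ÷ lead(D) = 18x⁴ ÷ 2x = 9x³. Subtract (9x³)·D = 18x⁴ + 36x³. Remainder: 18x³ + 32x² − 8x − 2.
Step 3: lead(18x³ + 32x² − 8x − 2) ÷ lead(D) = 18x³ ÷ 2x = 9x². Subtract (9x²)·D = 18x³ + 36x². Remainder: −4x² − 8x − 2.
Step 4: lead(−4x² − 8x − 2) ÷ lead(D) = −4x² ÷ 2x = −2x. Subtract (−2x)·D = −4x² − 8x. Remainder: −2.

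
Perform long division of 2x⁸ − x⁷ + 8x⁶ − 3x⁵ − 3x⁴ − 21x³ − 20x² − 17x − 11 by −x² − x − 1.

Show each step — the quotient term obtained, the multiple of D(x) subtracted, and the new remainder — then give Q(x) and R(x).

Q(x) = −2x⁶ + 3x⁵ − 9x⁴ + 9x³ + 3x² + 9x + 8; R(x) = −3

Step 1: lead(2x⁸ − x⁷ + 8x⁶ − 3x⁵ − 3x⁴ − 21x³ − 20x² − 17x − 11) ÷ lead(D) = 2x⁸ ÷ −x² = −2x⁶. Subtract (−2x⁶)·D = 2x⁸ + 2x⁷ + 2x⁶. Remainder: −3x⁷ + 6x⁶ − 3x⁵ − 3x⁴ − 21x³ − 20x² − 17x − 11.
Step 2: lead(−3x⁷ + 6x⁶ − 3x⁵ − 3x⁴ − 21x³ − 20x² − 17x − 11) ÷ lead(D) = −3x⁷ ÷ −x² = 3x⁵. Subtract (3x⁵)·D = −3x⁷ − 3x⁶ − 3x⁵. Remainder: 9x⁶ − 3x⁴ − 21x³ − 20x² − 17x − 11.
Step 3: lead(9x⁶ − 3x⁴ − 21x³ − 20x² − 17x − 11) ÷ lead(D) = 9x⁶ ÷ −x² = −9x⁴. Subtract (−9x⁴)·D = 9x⁶ + 9x⁵ + 9x⁴. Remainder: −9x⁵ − 12x⁴ − 21x³ − 20x² − 17x − 11.
Step 4: lead(−9x⁵ − 12x⁴ − 21x³ − 20x² − 17x − 11) ÷ lead(D) = −9x⁵ ÷ −x² = 9x³. Subtract (9x³)·D = −9x⁵ − 9x⁴ − 9x³. Remainder: −3x⁴ − 12x³ − 20x² − 17x − 11.
Step 5: lead(−3x⁴ − 12x³ − 20x² − 17x − 11) ÷ lead(D) = −3x⁴ ÷ −x² = 3x². Subtract (3x²)·D = −3x⁴ − 3x³ − 3x². Remainder: −9x³ − 17x² − 17x − 11.
Step 6: lead(−9x³ − 17x² − 17x − 11) ÷ lead(D) = −9x³ ÷ −x² = 9x. Subtract (9x)·D = −9x³ − 9x² − 9x. Remainder: −8x² − 8x − 11.
Step 7: lead(−8x² − 8x − 11) ÷ lead(D) = −8x² ÷ −x² = 8. Subtract (8)·D = −8x² − 8x − 8. Remainder: −3.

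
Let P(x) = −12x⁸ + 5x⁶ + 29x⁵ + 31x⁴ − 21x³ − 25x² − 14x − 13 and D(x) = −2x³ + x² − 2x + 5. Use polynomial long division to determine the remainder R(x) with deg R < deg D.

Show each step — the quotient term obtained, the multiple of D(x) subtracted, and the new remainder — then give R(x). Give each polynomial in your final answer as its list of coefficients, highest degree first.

Step 1: lead(−12x⁸ + 5x⁶ + 29x⁵ + 31x⁴ − 21x³ − 25x² − 14x − 13) ÷ lead(D) = −12x⁸ ÷ −2x³ = 6x⁵. Subtract (6x⁵)·D = −12x⁸ + 6x⁷ − 12x⁶ + 30x⁵. Remainder: −6x⁷ + 17x⁶ − x⁵ + 31x⁴ − 21x³ − 25x² − 14x − 13.
Step 2: lead(−6x⁷ + 17x⁶ − x⁵ + 31x⁴ − 21x³ − 25x² − 14x − 13) ÷ lead(D) = −6x⁷ ÷ −2x³ = 3x⁴. Subtract (3x⁴)·D = −6x⁷ + 3x⁶ − 6x⁵ + 15x⁴. Remainder: 14x⁶ + 5x⁵ + 16x⁴ − 21x³ − 25x² − 14x − 13.
Step 3: lead(14x⁶ + 5x⁵ + 16x⁴ − 21x³ − 25x² − 14x − 13) ÷ lead(D) = 14x⁶ ÷ −2x³ = −7x³. Subtract (−7x³)·D = 14x⁶ − 7x⁵ + 14x⁴ − 35x³. Remainder: 12x⁵ + 2x⁴ + 14x³ − 25x² − 14x − 13.
Step 4: lead(12x⁵ + 2x⁴ + 14x³ − 25x² − 14x − 13) ÷ lead(D) = 12x⁵ ÷ −2x³ = −6x². Subtract (−6x²)·D = 12x⁵ − 6x⁴ + 12x³ − 30x². Remainder: 8x⁴ + 2x³ + 5x² − 14x − 13.
Step 5: lead(8x⁴ + 2x³ + 5x² − 14x − 13) ÷ lead(D) = 8x⁴ ÷ −2x³ = −4x. Subtract (−4x)·D = 8x⁴ − 4x³ + 8x² − 20x. Remainder: 6x³ − 3x² + 6x − 13.
Step 6: lead(6x³ − 3x² + 6x − 13) ÷ lead(D) = 6x³ ÷ −2x³ = −3. Subtract (−3)·D = 6x³ − 3x² + 6x − 15. Remainder: 2.

R = [2]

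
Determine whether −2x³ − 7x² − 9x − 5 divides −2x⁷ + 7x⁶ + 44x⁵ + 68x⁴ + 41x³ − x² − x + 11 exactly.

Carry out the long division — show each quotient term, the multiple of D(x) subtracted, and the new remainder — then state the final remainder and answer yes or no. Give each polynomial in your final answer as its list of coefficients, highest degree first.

Step 1: lead(−2x⁷ + 7x⁶ + 44x⁵ + 68x⁴ + 41x³ − x² − x + 11) ÷ lead(D) = −2x⁷ ÷ −2x³ = x⁴. Subtract (x⁴)·D = −2x⁷ − 7x⁶ − 9x⁵ − 5x⁴. Remainder: 14x⁶ + 53x⁵ + 73x⁴ + 41x³ − x² − x + 11.
Step 2: lead(14x⁶ + 53x⁵ + 73x⁴ + 41x³ − x² − x + 11) ÷ lead(D) = 14x⁶ ÷ −2x³ = −7x³. Subtract (−7x³)·D = 14x⁶ + 49x⁵ + 63x⁴ + 35x³. Remainder: 4x⁵ + 10x⁴ + 6x³ − x² − x + 11.
Step 3: lead(4x⁵ + 10x⁴ + 6x³ − x² − x + 11) ÷ lead(D) = 4x⁵ ÷ −2x³ = −2x². Subtract (−2x²)·D = 4x⁵ + 14x⁴ + 18x³ + 10x². Remainder: −4x⁴ − 12x³ − 11x² − x + 11.
Step 4: lead(−4x⁴ − 12x³ − 11x² − x + 11) ÷ lead(D) = −4x⁴ ÷ −2x³ = 2x. Subtract (2x)·D = −4x⁴ − 14x³ − 18x² − 10x. Remainder: 2x³ + 7x² + 9x + 11.
Step 5: lead(2x³ + 7x² + 9x + 11) ÷ lead(D) = 2x³ ÷ −2x³ = −1. Subtract (−1)·D = 2x³ + 7x² + 9x + 5. Remainder: 6.

R = [6], so D(x) is not a factor of P(x). no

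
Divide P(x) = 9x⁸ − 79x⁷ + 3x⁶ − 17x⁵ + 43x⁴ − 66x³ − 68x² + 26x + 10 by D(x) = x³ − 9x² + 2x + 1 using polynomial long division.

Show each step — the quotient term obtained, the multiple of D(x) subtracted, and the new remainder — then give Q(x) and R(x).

Step 1: lead(9x⁸ − 79x⁷ + 3x⁶ − 17x⁵ + 43x⁴ − 66x³ − 68x² + 26x + 10) ÷ lead(D) = 9x⁸ ÷ x³ = 9x⁵. Subtract (9x⁵)·D = 9x⁸ − 81x⁷ + 18x⁶ + 9x⁵. Remainder: 2x⁷ − 15x⁶ − 26x⁵ + 43x⁴ − 66x³ − 68x² + 26x + 10.
Step 2: lead(2x⁷ − 15x⁶ − 26x⁵ + 43x⁴ − 66x³ − 68x² + 26x + 10) ÷ lead(D) = 2x⁷ ÷ x³ = 2x⁴. Subtract (2x⁴)·D = 2x⁷ − 18x⁶ + 4x⁵ + 2x⁴. Remainder: 3x⁶ − 30x⁵ + 41x⁴ − 66x³ − 68x² + 26x + 10.
Step 3: lead(3x⁶ − 30x⁵ + 41x⁴ − 66x³ − 68x² + 26x + 10) ÷ lead(D) = 3x⁶ ÷ x³ = 3x³. Subtract (3x³)·D = 3x⁶ − 27x⁵ + 6x⁴ + 3x³. Remainder: −3x⁵ + 35x⁴ − 69x³ − 68x² + 26x + 10.
Step 4: lead(−3x⁵ + 35x⁴ − 69x³ − 68x² + 26x + 10) ÷ lead(D) = −3x⁵ ÷ x³ = −3x². Subtract (−3x²)·D = −3x⁵ + 27x⁴ − 6x³ − 3x². Remainder: 8x⁴ − 63x³ − 65x² + 26x + 10.
Step 5: lead(8x⁴ − 63x³ − 65x² + 26x + 10) ÷ lead(D) = 8x⁴ ÷ x³ = 8x. Subtract (8x)·D = 8x⁴ − 72x³ + 16x² + 8x. Remainder: 9x³ − 81x² + 18x + 10.
Step 6: lead(9x³ − 81x² + 18x + 10) ÷ lead(D) = 9x³ ÷ x³ = 9. Subtract (9)·D = 9x³ − 81x² + 18x + 9. Remainder: 1.

Q(x) = 9x⁵ + 2x⁴ + 3x³ − 3x² + 8x + 9; R(x) = 1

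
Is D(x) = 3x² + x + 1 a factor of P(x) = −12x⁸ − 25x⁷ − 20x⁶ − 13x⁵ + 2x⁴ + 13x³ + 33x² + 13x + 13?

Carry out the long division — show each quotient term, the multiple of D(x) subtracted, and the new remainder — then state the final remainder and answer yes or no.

Step 1: lead(−12x⁸ − 25x⁷ − 20x⁶ − 13x⁵ + 2x⁴ + 13x³ + 33x² + 13x + 13) ÷ lead(D) = −12x⁸ ÷ 3x² = −4x⁶. Subtract (−4x⁶)·D = −12x⁸ − 4x⁷ − 4x⁶. Remainder: −21x⁷ − 16x⁶ − 13x⁵ + 2x⁴ + 13x³ + 33x² + 13x + 13.
Step 2: lead(−21x⁷ − 16x⁶ − 13x⁵ + 2x⁴ + 13x³ + 33x² + 13x + 13) ÷ lead(D) = −21x⁷ ÷ 3x² = −7x⁵. Subtract (−7x⁵)·D = −21x⁷ − 7x⁶ − 7x⁵. Remainder: −9x⁶ − 6x⁵ + 2x⁴ + 13x³ + 33x² + 13x + 13.
Step 3: lead(−9x⁶ − 6x⁵ + 2x⁴ + 13x³ + 33x² + 13x + 13) ÷ lead(D) = −9x⁶ ÷ 3x² = −3x⁴. Subtract (−3x⁴)·D = −9x⁶ − 3x⁵ − 3x⁴. Remainder: −3x⁵ + 5x⁴ + 13x³ + 33x² + 13x + 13.
Step 4: lead(−3x⁵ + 5x⁴ + 13x³ + 33x² + 13x + 13) ÷ lead(D) = −3x⁵ ÷ 3x² = −x³. Subtract (−x³)·D = −3x⁵ − x⁴ − x³. Remainder: 6x⁴ + 14x³ + 33x² + 13x + 13.
Step 5: lead(6x⁴ + 14x³ + 33x² + 13x + 13) ÷ lead(D) = 6x⁴ ÷ 3x² = 2x². Subtract (2x²)·D = 6x⁴ + 2x³ + 2x². Remainder: 12x³ + 31x² + 13x + 13.
Step 6: lead(12x³ + 31x² + 13x + 13) ÷ lead(D) = 12x³ ÷ 3x² = 4x. Subtract (4x)·D = 12x³ + 4x² + 4x. Remainder: 27x² + 9x + 13.
Step 7: lead(27x² + 9x + 13) ÷ lead(D) = 27x² ÷ 3x² = 9. Subtract (9)·D = 27x² + 9x + 9. Remainder: 4.

R(x) = 4, so D(x) is not a factor of P(x). no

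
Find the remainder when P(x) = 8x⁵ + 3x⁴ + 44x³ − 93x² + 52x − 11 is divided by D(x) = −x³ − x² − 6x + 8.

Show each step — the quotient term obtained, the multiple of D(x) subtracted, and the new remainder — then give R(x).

R(x) = 6x − 3

Step 1: lead(8x⁵ + 3x⁴ + 44x³ − 93x² + 52x − 11) ÷ lead(D) = 8x⁵ ÷ −x³ = −8x². Subtract (−8x²)·D = 8x⁵ + 8x⁴ + 48x³ − 64x². Remainder: −5x⁴ − 4x³ − 29x² + 52x − 11.
Step 2: lead(−5x⁴ − 4x³ − 29x² + 52x − 11) ÷ lead(D) = −5x⁴ ÷ −x³ = 5x. Subtract (5x)·D = −5x⁴ − 5x³ − 30x² + 40x. Remainder: x³ + x² + 12x − 11.
Step 3: lead(x³ + x² + 12x − 11) ÷ lead(D) = x³ ÷ −x³ = −1. Subtract (−1)·D = x³ + x² + 6x − 8. Remainder: 6x − 3.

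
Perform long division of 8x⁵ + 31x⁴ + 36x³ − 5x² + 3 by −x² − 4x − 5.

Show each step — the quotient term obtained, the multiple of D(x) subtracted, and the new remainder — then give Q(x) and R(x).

Q(x) = −8x³ + x²; R(x) = 3

Step 1: lead(8x⁵ + 31x⁴ + 36x³ − 5x² + 3) ÷ lead(D) = 8x⁵ ÷ −x² = −8x³. Subtract (−8x³)·D = 8x⁵ + 32x⁴ + 40x³. Remainder: −x⁴ − 4x³ − 5x² + 3.
Step 2: lead(−x⁴ − 4x³ − 5x² + 3) ÷ lead(D) = −x⁴ ÷ −x² = x². Subtract (x²)·D = −x⁴ − 4x³ − 5x². Remainder: 3.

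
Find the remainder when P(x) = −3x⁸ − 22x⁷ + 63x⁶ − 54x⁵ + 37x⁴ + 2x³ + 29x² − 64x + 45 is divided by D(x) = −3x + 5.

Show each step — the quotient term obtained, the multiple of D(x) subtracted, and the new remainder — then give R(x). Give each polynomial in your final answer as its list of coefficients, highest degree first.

Step 1: lead(−3x⁸ − 22x⁷ + 63x⁶ − 54x⁵ + 37x⁴ + 2x³ + 29x² − 64x + 45) ÷ lead(D) = −3x⁸ ÷ −3x = x⁷. Subtract (x⁷)·D = −3x⁸ + 5x⁷. Remainder: −27x⁷ + 63x⁶ − 54x⁵ + 37x⁴ + 2x³ + 29x² − 64x + 45.
Step 2: lead(−27x⁷ + 63x⁶ − 54x⁵ + 37x⁴ + 2x³ + 29x² − 64x + 45) ÷ lead(D) = −27x⁷ ÷ −3x = 9x⁶. Subtract (9x⁶)·D = −27x⁷ + 45x⁶. Remainder: 18x⁶ − 54x⁵ + 37x⁴ + 2x³ + 29x² − 64x + 45.
Step 3: lead(18x⁶ − 54x⁵ + 37x⁴ + 2x³ + 29x² − 64x + 45) ÷ lead(D) = 18x⁶ ÷ −3x = −6x⁵. Subtract (−6x⁵)·D = 18x⁶ − 30x⁵. Remainder: −24x⁵ + 37x⁴ + 2x³ + 29x² − 64x + 45.
Step 4: lead(−24x⁵ + 37x⁴ + 2x³ + 29x² − 64x + 45) ÷ lead(D) = −24x⁵ ÷ −3x = 8x⁴. Subtract (8x⁴)·D = −24x⁵ + 40x⁴. Remainder: −3x⁴ + 2x³ + 29x² − 64x + 45.
Step 5: lead(−3x⁴ + 2x³ + 29x² − 64x + 45) ÷ lead(D) = −3x⁴ ÷ −3x = x³. Subtract (x³)·D = −3x⁴ + 5x³. Remainder: −3x³ + 29x² − 64x + 45.
Step 6: lead(−3x³ + 29x² − 64x + 45) ÷ lead(D) = −3x³ ÷ −3x = x². Subtract (x²)·D = −3x³ + 5x². Remainder: 24x² − 64x + 45.
Step 7: lead(24x² − 64x + 45) ÷ lead(D) = 24x² ÷ −3x = −8x. Subtract (−8x)·D = 24x² − 40x. Remainder: −24x + 45.
Step 8: lead(−24x + 45) ÷ lead(D) = −24x ÷ −3x = 8. Subtract (8)·D = −24x + 40. Remainder: 5.

R = [5]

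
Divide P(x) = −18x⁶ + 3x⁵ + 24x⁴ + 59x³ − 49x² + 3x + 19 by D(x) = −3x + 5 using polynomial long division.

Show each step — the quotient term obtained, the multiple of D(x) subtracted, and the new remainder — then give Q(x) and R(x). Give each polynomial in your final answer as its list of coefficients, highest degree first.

Step 1: lead(−18x⁶ + 3x⁵ + 24x⁴ + 59x³ − 49x² + 3x + 19) ÷ lead(D) = −18x⁶ ÷ −3x = 6x⁵. Subtract (6x⁵)·D = −18x⁶ + 30x⁵. Remainder: −27x⁵ + 24x⁴ + 59x³ − 49x² + 3x + 19.
Step 2: lead(−27x⁵ + 24x⁴ + 59x³ − 49x² + 3x + 19) ÷ lead(D) = −27x⁵ ÷ −3x = 9x⁴. Subtract (9x⁴)·D = −27x⁵ + 45x⁴. Remainder: −21x⁴ + 59x³ − 49x² + 3x + 19.
Step 3: lead(−21x⁴ + 59x³ − 49x² + 3x + 19) ÷ lead(D) = −21x⁴ ÷ −3x = 7x³. Subtract (7x³)·D = −21x⁴ + 35x³. Remainder: 24x³ − 49x² + 3x + 19.
Step 4: lead(24x³ − 49x² + 3x + 19) ÷ lead(D) = 24x³ ÷ −3x = −8x². Subtract (−8x²)·D = 24x³ − 40x². Remainder: −9x² + 3x + 19.
Step 5: lead(−9x² + 3x + 19) ÷ lead(D) = −9x² ÷ −3x = 3x. Subtract (3x)·D = −9x² + 15x. Remainder: −12x + 19.
Step 6: lead(−12x + 19) ÷ lead(D) = −12x ÷ −3x = 4. Subtract (4)·D = −12x + 20. Remainder: −1.

Q = [6, 9, 7, -8, 3, 4]; R = [-1]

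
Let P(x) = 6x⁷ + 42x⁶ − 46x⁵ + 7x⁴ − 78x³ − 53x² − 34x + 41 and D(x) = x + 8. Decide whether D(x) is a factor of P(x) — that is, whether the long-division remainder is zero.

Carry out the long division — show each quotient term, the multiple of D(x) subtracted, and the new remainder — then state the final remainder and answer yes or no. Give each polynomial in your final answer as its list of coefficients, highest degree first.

Step 1: lead(6x⁷ + 42x⁶ − 46x⁵ + 7x⁴ − 78x³ − 53x² − 34x + 41) ÷ lead(D) = 6x⁷ ÷ x = 6x⁶. Subtract (6x⁶)·D = 6x⁷ + 48x⁶. Remainder: −6x⁶ − 46x⁵ + 7x⁴ − 78x³ − 53x² − 34x + 41.
Step 2: lead(−6x⁶ − 46x⁵ + 7x⁴ − 78x³ − 53x² − 34x + 41) ÷ lead(D) = −6x⁶ ÷ x = −6x⁵. Subtract (−6x⁵)·D = −6x⁶ − 48x⁵. Remainder: 2x⁵ + 7x⁴ − 78x³ − 53x² − 34x + 41.
Step 3: lead(2x⁵ + 7x⁴ − 78x³ − 53x² − 34x + 41) ÷ lead(D) = 2x⁵ ÷ x = 2x⁴. Subtract (2x⁴)·D = 2x⁵ + 16x⁴. Remainder: −9x⁴ − 78x³ − 53x² − 34x + 41.
Step 4: lead(−9x⁴ − 78x³ − 53x² − 34x + 41) ÷ lead(D) = −9x⁴ ÷ x = −9x³. Subtract (−9x³)·D = −9x⁴ − 72x³. Remainder: −6x³ − 53x² − 34x + 41.
Step 5: lead(−6x³ − 53x² − 34x + 41) ÷ lead(D) = −6x³ ÷ x = −6x². Subtract (−6x²)·D = −6x³ − 48x². Remainder: −5x² − 34x + 41.
Step 6: lead(−5x² − 34x + 41) ÷ lead(D) = −5x² ÷ x = −5x. Subtract (−5x)·D = −5x² − 40x. Remainder: 6x + 41.
Step 7: lead(6x + 41) ÷ lead(D) = 6x ÷ x = 6. Subtract (6)·D = 6x + 48. Remainder: −7.

R = [-7], so D(x) is not a factor of P(x). no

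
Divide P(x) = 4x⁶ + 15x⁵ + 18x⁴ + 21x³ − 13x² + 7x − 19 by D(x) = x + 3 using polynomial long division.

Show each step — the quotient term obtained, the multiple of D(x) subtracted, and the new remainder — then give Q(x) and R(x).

Step 1: lead(4x⁶ + 15x⁵ + 18x⁴ + 21x³ − 13x² + 7x − 19) ÷ lead(D) = 4x⁶ ÷ x = 4x⁵. Subtract (4x⁵)·D = 4x⁶ + 12x⁵. Remainder: 3x⁵ + 18x⁴ + 21x³ − 13x² + 7x − 19.
Step 2: lead(3x⁵ + 18x⁴ + 21x³ − 13x² + 7x − 19) ÷ lead(D) = 3x⁵ ÷ x = 3x⁴. Subtract (3x⁴)·D = 3x⁵ + 9x⁴. Remainder: 9x⁴ + 21x³ − 13x² + 7x − 19.
Step 3: lead(9x⁴ + 21x³ − 13x² + 7x − 19) ÷ lead(D) = 9x⁴ ÷ x = 9x³. Subtract (9x³)·D = 9x⁴ + 27x³. Remainder: −6x³ − 13x² + 7x − 19.
Step 4: lead(−6x³ − 13x² + 7x − 19) ÷ lead(D) = −6x³ ÷ x = −6x². Subtract (−6x²)·D = −6x³ − 18x². Remainder: 5x² + 7x − 19.
Step 5: lead(5x² + 7x − 19) ÷ lead(D) = 5x² ÷ x = 5x. Subtract (5x)·D = 5x² + 15x. Remainder: −8x − 19.
Step 6: lead(−8x − 19) ÷ lead(D) = −8x ÷ x = −8. Subtract (−8)·D = −8x − 24. Remainder: 5.

Q(x) = 4x⁵ + 3x⁴ + 9x³ − 6x² + 5x − 8; R(x) = 5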